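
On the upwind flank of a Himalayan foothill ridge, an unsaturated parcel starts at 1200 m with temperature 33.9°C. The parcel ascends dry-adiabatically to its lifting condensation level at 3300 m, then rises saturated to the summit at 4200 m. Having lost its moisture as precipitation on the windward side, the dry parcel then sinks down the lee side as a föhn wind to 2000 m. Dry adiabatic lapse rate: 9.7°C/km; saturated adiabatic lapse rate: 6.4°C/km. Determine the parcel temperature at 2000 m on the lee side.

Dry to 3300 m: -9.7 × 2.1 km = -20.37°C, so T = 13.53°C.
Saturated to 4200 m: -6.4 × 0.9 km = -5.76°C, so T = 7.77°C.
Dry descent to 2000 m: +9.7 × 2.2 km = +21.34°C, so T = 29.11°C.

29.11°C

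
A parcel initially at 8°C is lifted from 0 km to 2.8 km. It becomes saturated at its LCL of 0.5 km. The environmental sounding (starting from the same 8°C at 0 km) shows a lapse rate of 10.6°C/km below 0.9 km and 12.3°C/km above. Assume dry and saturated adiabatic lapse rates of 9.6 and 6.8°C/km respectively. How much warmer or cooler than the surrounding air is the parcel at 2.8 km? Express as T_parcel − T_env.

+12.47°C (parcel warmer than environment)

Parcel:
  From 0 m to 500 m (dry): cools by 9.6 × 0.5 = 4.8°C, giving 3.2°C.
  From 500 m to 2800 m (saturated): cools by 6.8 × 2.3 = 15.64°C, giving -12.44°C.
Environment:
  From 0 m to 900 m (environment, lower layer): cools by 10.6 × 0.9 = 9.54°C, giving -1.54°C.
  From 900 m to 2800 m (environment, upper layer): cools by 12.3 × 1.9 = 23.37°C, giving -24.91°C.
T_parcel − T_env = -12.44 − (-24.91) = +12.47°C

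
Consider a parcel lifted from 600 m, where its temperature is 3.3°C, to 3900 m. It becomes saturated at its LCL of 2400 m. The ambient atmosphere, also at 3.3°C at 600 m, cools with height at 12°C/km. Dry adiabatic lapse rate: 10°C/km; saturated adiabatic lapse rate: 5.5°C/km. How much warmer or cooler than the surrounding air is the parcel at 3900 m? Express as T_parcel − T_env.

Parcel:
  600 → 2400 m (dry, 10°C/km): ΔT = -10 × 1.8 = -18°C → T = -14.7°C
  2400 → 3900 m (saturated, 5.5°C/km): ΔT = -5.5 × 1.5 = -8.25°C → T = -22.95°C
Environment:
  600 → 3900 m (environment, 12°C/km): ΔT = -12 × 3.3 = -39.6°C → T = -36.3°C
T_parcel − T_env = -22.95 − (-36.3) = +13.35°C

+13.35°C (parcel warmer than environment)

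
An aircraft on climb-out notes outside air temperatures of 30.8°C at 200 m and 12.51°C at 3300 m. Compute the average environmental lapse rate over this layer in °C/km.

Γ = −ΔT/Δz = (30.8 − 12.51) / (3300 − 200) m
  = 18.29°C / 3.1 km = 5.9°C/km

5.9°C/km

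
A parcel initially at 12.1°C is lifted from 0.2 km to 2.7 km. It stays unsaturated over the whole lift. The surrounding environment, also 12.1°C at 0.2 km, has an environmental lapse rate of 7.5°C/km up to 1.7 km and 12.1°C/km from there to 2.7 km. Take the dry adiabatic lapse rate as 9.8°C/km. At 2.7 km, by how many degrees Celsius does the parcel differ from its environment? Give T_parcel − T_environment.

Parcel:
  200–2700 m, dry: Δz = 2.5 km ⇒ ΔT = -24.5°C; T = -12.4°C
Environment:
  200–1700 m, environment, lower layer: Δz = 1.5 km ⇒ ΔT = -11.25°C; T = 0.85°C
  1700–2700 m, environment, upper layer: Δz = 1 km ⇒ ΔT = -12.1°C; T = -11.25°C
T_parcel − T_env = -12.4 − (-11.25) = -1.15°C

-1.15°C (parcel cooler than environment)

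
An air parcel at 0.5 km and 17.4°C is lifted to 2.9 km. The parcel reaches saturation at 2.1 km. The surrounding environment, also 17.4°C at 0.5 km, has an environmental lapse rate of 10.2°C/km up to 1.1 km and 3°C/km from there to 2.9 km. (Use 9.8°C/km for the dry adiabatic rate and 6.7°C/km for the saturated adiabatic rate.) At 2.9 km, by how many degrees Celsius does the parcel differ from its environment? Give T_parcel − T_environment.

-9.52°C (parcel cooler than environment)

Parcel:
  Dry to 2100 m: -9.8 × 1.6 km = -15.68°C, so T = 1.72°C.
  Saturated to 2900 m: -6.7 × 0.8 km = -5.36°C, so T = -3.64°C.
Environment:
  Environment, lower layer to 1100 m: -10.2 × 0.6 km = -6.12°C, so T = 11.28°C.
  Environment, upper layer to 2900 m: -3 × 1.8 km = -5.4°C, so T = 5.88°C.
T_parcel − T_env = -3.64 − 5.88 = -9.52°C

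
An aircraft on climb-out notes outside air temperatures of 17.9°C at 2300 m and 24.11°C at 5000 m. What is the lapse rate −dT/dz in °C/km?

Γ = −ΔT/Δz = (17.9 − 24.11) / (5000 − 2300) m
  = -6.21°C / 2.7 km = -2.3°C/km

-2.3°C/km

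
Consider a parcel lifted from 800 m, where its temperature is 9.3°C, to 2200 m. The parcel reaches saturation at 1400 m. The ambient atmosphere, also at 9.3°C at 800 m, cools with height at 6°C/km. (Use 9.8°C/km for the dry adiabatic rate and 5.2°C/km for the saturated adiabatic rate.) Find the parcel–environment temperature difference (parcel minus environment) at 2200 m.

-1.64°C (parcel cooler than environment)

Parcel:
  800 → 1400 m (dry, 9.8°C/km): ΔT = -9.8 × 0.6 = -5.88°C → T = 3.42°C
  1400 → 2200 m (saturated, 5.2°C/km): ΔT = -5.2 × 0.8 = -4.16°C → T = -0.74°C
Environment:
  800 → 2200 m (environment, 6°C/km): ΔT = -6 × 1.4 = -8.4°C → T = 0.9°C
T_parcel − T_env = -0.74 − 0.9 = -1.64°C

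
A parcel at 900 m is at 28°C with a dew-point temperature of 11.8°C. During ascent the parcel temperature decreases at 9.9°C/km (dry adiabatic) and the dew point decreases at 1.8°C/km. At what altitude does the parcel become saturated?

T and T_d converge at 9.9 − 1.8 = 8.1°C per km
Height above start = (28 − 11.8) / 8.1 = 2 km
LCL altitude = 900 m + 2000 m = 2900 m

2900 m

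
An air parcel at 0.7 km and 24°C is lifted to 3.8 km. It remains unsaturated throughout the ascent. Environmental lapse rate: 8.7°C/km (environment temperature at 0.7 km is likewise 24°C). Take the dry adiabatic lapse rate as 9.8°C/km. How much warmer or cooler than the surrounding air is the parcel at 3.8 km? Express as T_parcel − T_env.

Parcel:
  700–3800 m, dry: Δz = 3.1 km ⇒ ΔT = -30.38°C; T = -6.38°C
Environment:
  700–3800 m, environment: Δz = 3.1 km ⇒ ΔT = -26.97°C; T = -2.97°C
T_parcel − T_env = -6.38 − (-2.97) = -3.41°C

-3.41°C (parcel cooler than environment)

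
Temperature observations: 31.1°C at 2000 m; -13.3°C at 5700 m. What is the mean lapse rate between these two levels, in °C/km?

12°C/km

Γ = −ΔT/Δz = (31.1 − (-13.3)) / (5700 − 2000) m
  = 44.4°C / 3.7 km = 12°C/km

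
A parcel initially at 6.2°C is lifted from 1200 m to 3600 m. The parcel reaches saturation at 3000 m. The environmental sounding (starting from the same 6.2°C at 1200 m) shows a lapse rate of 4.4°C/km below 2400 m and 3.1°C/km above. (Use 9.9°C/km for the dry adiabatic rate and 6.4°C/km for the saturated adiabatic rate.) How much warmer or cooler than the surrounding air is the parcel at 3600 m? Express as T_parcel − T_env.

-12.66°C (parcel cooler than environment)

Parcel:
  1200–3000 m, dry: Δz = 1.8 km ⇒ ΔT = -17.82°C; T = -11.62°C
  3000–3600 m, saturated: Δz = 0.6 km ⇒ ΔT = -3.84°C; T = -15.46°C
Environment:
  1200–2400 m, environment, lower layer: Δz = 1.2 km ⇒ ΔT = -5.28°C; T = 0.92°C
  2400–3600 m, environment, upper layer: Δz = 1.2 km ⇒ ΔT = -3.72°C; T = -2.8°C
T_parcel − T_env = -15.46 − (-2.8) = -12.66°C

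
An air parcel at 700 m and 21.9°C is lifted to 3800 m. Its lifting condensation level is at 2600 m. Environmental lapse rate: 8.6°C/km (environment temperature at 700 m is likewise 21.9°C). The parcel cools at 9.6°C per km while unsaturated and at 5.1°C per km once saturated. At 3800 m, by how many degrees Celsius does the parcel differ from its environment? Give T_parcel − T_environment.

+2.3°C (parcel warmer than environment)

Parcel:
  700–2600 m, dry: Δz = 1.9 km ⇒ ΔT = -18.24°C; T = 3.66°C
  2600–3800 m, saturated: Δz = 1.2 km ⇒ ΔT = -6.12°C; T = -2.46°C
Environment:
  700–3800 m, environment: Δz = 3.1 km ⇒ ΔT = -26.66°C; T = -4.76°C
T_parcel − T_env = -2.46 − (-4.76) = +2.3°C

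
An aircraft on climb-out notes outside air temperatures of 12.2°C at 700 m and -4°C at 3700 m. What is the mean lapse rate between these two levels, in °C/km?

5.4°C/km

Γ = −ΔT/Δz = (12.2 − (-4)) / (3700 − 700) m
  = 16.2°C / 3 km = 5.4°C/km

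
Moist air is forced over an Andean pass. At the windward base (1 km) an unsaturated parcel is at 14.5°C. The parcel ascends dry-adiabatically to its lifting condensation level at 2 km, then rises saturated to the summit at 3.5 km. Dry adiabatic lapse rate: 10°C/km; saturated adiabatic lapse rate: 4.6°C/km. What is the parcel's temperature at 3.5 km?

-2.4°C

Dry to 2000 m: -10 × 1 km = -10°C, so T = 4.5°C.
Saturated to 3500 m: -4.6 × 1.5 km = -6.9°C, so T = -2.4°C.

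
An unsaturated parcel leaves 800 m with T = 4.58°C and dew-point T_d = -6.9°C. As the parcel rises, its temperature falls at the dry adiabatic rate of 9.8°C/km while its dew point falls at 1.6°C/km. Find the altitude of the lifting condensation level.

2200 m

T and T_d converge at 9.8 − 1.6 = 8.2°C per km
Height above start = (4.58 − (-6.9)) / 8.2 = 1.4 km
LCL altitude = 800 m + 1400 m = 2200 m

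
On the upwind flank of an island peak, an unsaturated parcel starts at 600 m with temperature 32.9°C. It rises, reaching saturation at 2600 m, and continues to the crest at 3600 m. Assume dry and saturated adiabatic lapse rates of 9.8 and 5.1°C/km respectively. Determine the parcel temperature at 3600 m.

8.2°C

600 → 2600 m (dry, 9.8°C/km): ΔT = -9.8 × 2 = -19.6°C → T = 13.3°C
2600 → 3600 m (saturated, 5.1°C/km): ΔT = -5.1 × 1 = -5.1°C → T = 8.2°C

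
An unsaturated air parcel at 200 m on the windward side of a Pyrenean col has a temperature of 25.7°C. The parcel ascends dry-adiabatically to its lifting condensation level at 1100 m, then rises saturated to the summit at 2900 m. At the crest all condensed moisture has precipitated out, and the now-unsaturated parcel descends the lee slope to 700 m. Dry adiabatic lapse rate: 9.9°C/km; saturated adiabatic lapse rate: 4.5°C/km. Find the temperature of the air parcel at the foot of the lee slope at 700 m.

From 200 m to 1100 m (dry): cools by 9.9 × 0.9 = 8.91°C, giving 16.79°C.
From 1100 m to 2900 m (saturated): cools by 4.5 × 1.8 = 8.1°C, giving 8.69°C.
From 2900 m to 700 m (dry descent): warms by 9.9 × 2.2 = 21.78°C, giving 30.47°C.

30.47°C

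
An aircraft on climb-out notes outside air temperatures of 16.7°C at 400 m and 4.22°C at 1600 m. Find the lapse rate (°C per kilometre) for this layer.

10.4°C/km

Γ = −ΔT/Δz = (16.7 − 4.22) / (1600 − 400) m
  = 12.48°C / 1.2 km = 10.4°C/km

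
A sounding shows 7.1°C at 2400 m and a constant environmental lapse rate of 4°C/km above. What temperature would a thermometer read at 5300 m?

2400 → 5300 m (environmental, 4°C/km): ΔT = -4 × 2.9 = -11.6°C → T = -4.5°C

-4.5°C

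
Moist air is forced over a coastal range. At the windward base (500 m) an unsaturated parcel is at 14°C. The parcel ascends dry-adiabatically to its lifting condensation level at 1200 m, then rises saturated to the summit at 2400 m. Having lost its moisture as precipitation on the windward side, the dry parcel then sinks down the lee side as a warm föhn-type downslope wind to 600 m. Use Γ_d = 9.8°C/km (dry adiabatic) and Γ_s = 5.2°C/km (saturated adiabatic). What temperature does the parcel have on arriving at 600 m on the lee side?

18.54°C

500–1200 m, dry: Δz = 0.7 km ⇒ ΔT = -6.86°C; T = 7.14°C
1200–2400 m, saturated: Δz = 1.2 km ⇒ ΔT = -6.24°C; T = 0.9°C
2400–600 m, dry descent: Δz = 1.8 km ⇒ ΔT = +17.64°C; T = 18.54°C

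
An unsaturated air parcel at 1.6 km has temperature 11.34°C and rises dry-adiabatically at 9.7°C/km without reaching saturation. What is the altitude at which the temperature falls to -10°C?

3.8 km

Height above start = (11.34 − (-10)) / 9.7 = 2.2 km
Altitude = 1600 m + 2200 m = 3800 m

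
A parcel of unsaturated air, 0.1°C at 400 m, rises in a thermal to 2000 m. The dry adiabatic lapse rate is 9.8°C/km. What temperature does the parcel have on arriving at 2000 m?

-15.58°C

400–2000 m, dry adiabatic: Δz = 1.6 km ⇒ ΔT = -15.68°C; T = -15.58°C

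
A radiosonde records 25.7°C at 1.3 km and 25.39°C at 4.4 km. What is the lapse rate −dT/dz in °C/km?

0.1°C/km

Γ = −ΔT/Δz = (25.7 − 25.39) / (4400 − 1300) m
  = 0.31°C / 3.1 km = 0.1°C/km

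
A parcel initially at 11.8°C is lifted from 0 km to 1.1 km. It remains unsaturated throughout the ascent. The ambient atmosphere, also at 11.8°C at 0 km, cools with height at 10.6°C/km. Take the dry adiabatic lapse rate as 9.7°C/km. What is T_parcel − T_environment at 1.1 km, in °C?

Parcel:
  Dry to 1100 m: -9.7 × 1.1 km = -10.67°C, so T = 1.13°C.
Environment:
  Environment to 1100 m: -10.6 × 1.1 km = -11.66°C, so T = 0.14°C.
T_parcel − T_env = 1.13 − 0.14 = +0.99°C

+0.99°C (parcel warmer than environment)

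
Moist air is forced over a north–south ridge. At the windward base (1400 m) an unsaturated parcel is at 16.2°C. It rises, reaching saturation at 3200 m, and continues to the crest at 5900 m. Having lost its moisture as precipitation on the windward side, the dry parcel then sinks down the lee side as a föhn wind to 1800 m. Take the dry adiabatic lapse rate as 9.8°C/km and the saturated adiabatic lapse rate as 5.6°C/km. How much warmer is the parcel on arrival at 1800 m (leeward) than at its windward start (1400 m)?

+7.42°C

From 1400 m to 3200 m (dry): cools by 9.8 × 1.8 = 17.64°C, giving -1.44°C.
From 3200 m to 5900 m (saturated): cools by 5.6 × 2.7 = 15.12°C, giving -16.56°C.
From 5900 m to 1800 m (dry descent): warms by 9.8 × 4.1 = 40.18°C, giving 23.62°C.
Net change vs windward start: 23.62 − 16.2 = +7.42°C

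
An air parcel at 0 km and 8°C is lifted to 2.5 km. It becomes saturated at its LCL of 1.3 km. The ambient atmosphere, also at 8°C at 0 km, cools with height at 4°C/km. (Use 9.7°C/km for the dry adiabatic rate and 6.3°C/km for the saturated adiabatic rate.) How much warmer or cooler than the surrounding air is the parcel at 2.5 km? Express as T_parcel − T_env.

-10.17°C (parcel cooler than environment)

Parcel:
  Dry to 1300 m: -9.7 × 1.3 km = -12.61°C, so T = -4.61°C.
  Saturated to 2500 m: -6.3 × 1.2 km = -7.56°C, so T = -12.17°C.
Environment:
  Environment to 2500 m: -4 × 2.5 km = -10°C, so T = -2°C.
T_parcel − T_env = -12.17 − (-2) = -10.17°C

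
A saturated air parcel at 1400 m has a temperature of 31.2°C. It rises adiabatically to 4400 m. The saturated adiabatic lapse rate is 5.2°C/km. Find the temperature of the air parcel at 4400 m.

1400–4400 m, saturated adiabatic: Δz = 3 km ⇒ ΔT = -15.6°C; T = 15.6°C

15.6°C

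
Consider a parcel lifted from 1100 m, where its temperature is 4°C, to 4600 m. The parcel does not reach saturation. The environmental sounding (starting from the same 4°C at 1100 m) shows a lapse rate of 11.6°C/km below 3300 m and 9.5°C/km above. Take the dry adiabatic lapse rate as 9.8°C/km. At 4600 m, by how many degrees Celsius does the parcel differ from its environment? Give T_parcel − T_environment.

+3.57°C (parcel warmer than environment)

Parcel:
  1100 → 4600 m (dry, 9.8°C/km): ΔT = -9.8 × 3.5 = -34.3°C → T = -30.3°C
Environment:
  1100 → 3300 m (environment, lower layer, 11.6°C/km): ΔT = -11.6 × 2.2 = -25.52°C → T = -21.52°C
  3300 → 4600 m (environment, upper layer, 9.5°C/km): ΔT = -9.5 × 1.3 = -12.35°C → T = -33.87°C
T_parcel − T_env = -30.3 − (-33.87) = +3.57°C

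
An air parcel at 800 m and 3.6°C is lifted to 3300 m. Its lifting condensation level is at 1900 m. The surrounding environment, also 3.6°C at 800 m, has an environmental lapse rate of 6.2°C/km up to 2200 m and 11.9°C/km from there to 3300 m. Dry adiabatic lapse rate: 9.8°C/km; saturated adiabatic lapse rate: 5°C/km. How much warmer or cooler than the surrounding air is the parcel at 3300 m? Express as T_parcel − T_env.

Parcel:
  800 → 1900 m (dry, 9.8°C/km): ΔT = -9.8 × 1.1 = -10.78°C → T = -7.18°C
  1900 → 3300 m (saturated, 5°C/km): ΔT = -5 × 1.4 = -7°C → T = -14.18°C
Environment:
  800 → 2200 m (environment, lower layer, 6.2°C/km): ΔT = -6.2 × 1.4 = -8.68°C → T = -5.08°C
  2200 → 3300 m (environment, upper layer, 11.9°C/km): ΔT = -11.9 × 1.1 = -13.09°C → T = -18.17°C
T_parcel − T_env = -14.18 − (-18.17) = +3.99°C

+3.99°C (parcel warmer than environment)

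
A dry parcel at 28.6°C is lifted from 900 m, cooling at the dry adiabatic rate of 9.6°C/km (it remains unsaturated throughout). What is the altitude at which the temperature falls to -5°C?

4400 m

Height above start = (28.6 − (-5)) / 9.6 = 3.5 km
Altitude = 900 m + 3500 m = 4400 m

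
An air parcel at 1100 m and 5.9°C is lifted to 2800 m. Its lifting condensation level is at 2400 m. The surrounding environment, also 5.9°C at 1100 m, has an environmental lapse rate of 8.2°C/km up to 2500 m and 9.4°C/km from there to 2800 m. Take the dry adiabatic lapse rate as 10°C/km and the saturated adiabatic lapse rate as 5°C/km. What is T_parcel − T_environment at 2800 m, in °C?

Parcel:
  1100–2400 m, dry: Δz = 1.3 km ⇒ ΔT = -13°C; T = -7.1°C
  2400–2800 m, saturated: Δz = 0.4 km ⇒ ΔT = -2°C; T = -9.1°C
Environment:
  1100–2500 m, environment, lower layer: Δz = 1.4 km ⇒ ΔT = -11.48°C; T = -5.58°C
  2500–2800 m, environment, upper layer: Δz = 0.3 km ⇒ ΔT = -2.82°C; T = -8.4°C
T_parcel − T_env = -9.1 − (-8.4) = -0.7°C

-0.7°C (parcel cooler than environment)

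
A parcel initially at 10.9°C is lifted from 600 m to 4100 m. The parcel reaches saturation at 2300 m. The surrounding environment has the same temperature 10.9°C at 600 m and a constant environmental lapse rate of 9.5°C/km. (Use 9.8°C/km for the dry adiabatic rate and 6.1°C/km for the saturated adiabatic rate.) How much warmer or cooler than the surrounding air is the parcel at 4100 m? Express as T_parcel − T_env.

Parcel:
  From 600 m to 2300 m (dry): cools by 9.8 × 1.7 = 16.66°C, giving -5.76°C.
  From 2300 m to 4100 m (saturated): cools by 6.1 × 1.8 = 10.98°C, giving -16.74°C.
Environment:
  From 600 m to 4100 m (environment): cools by 9.5 × 3.5 = 33.25°C, giving -22.35°C.
T_parcel − T_env = -16.74 − (-22.35) = +5.61°C

+5.61°C (parcel warmer than environment)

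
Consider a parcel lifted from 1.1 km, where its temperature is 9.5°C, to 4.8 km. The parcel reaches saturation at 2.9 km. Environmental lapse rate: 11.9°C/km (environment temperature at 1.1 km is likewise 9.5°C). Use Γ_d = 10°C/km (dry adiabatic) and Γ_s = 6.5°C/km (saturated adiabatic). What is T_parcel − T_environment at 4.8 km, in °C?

Parcel:
  1100–2900 m, dry: Δz = 1.8 km ⇒ ΔT = -18°C; T = -8.5°C
  2900–4800 m, saturated: Δz = 1.9 km ⇒ ΔT = -12.35°C; T = -20.85°C
Environment:
  1100–4800 m, environment: Δz = 3.7 km ⇒ ΔT = -44.03°C; T = -34.53°C
T_parcel − T_env = -20.85 − (-34.53) = +13.68°C

+13.68°C (parcel warmer than environment)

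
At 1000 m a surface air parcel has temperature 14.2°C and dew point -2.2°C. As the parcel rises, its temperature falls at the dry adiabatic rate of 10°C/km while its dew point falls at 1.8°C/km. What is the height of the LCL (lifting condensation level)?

3000 m

T and T_d converge at 10 − 1.8 = 8.2°C per km
Height above start = (14.2 − (-2.2)) / 8.2 = 2 km
LCL altitude = 1000 m + 2000 m = 3000 m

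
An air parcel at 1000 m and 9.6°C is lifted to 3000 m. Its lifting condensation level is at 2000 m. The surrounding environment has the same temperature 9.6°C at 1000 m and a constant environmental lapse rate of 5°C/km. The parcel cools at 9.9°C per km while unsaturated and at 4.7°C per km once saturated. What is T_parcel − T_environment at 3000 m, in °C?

-4.6°C (parcel cooler than environment)

Parcel:
  Dry to 2000 m: -9.9 × 1 km = -9.9°C, so T = -0.3°C.
  Saturated to 3000 m: -4.7 × 1 km = -4.7°C, so T = -5°C.
Environment:
  Environment to 3000 m: -5 × 2 km = -10°C, so T = -0.4°C.
T_parcel − T_env = -5 − (-0.4) = -4.6°C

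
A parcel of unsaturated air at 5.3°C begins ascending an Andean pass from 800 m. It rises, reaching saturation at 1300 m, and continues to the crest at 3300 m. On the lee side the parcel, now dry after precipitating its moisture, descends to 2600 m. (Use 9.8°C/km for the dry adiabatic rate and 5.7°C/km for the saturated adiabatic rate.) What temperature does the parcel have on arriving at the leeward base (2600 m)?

From 800 m to 1300 m (dry): cools by 9.8 × 0.5 = 4.9°C, giving 0.4°C.
From 1300 m to 3300 m (saturated): cools by 5.7 × 2 = 11.4°C, giving -11°C.
From 3300 m to 2600 m (dry descent): warms by 9.8 × 0.7 = 6.86°C, giving -4.14°C.

-4.14°C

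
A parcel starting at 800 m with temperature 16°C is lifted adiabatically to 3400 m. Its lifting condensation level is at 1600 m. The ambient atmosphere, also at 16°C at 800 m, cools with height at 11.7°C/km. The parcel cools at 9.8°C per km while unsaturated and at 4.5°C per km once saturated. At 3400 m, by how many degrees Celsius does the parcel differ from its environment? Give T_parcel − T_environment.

+14.48°C (parcel warmer than environment)

Parcel:
  Dry to 1600 m: -9.8 × 0.8 km = -7.84°C, so T = 8.16°C.
  Saturated to 3400 m: -4.5 × 1.8 km = -8.1°C, so T = 0.06°C.
Environment:
  Environment to 3400 m: -11.7 × 2.6 km = -30.42°C, so T = -14.42°C.
T_parcel − T_env = 0.06 − (-14.42) = +14.48°C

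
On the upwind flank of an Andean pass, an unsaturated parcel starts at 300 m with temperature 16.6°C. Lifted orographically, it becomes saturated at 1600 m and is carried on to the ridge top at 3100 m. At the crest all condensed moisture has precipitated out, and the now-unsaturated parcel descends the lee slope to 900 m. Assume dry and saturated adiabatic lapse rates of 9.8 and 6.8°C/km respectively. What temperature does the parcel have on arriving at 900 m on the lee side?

From 300 m to 1600 m (dry): cools by 9.8 × 1.3 = 12.74°C, giving 3.86°C.
From 1600 m to 3100 m (saturated): cools by 6.8 × 1.5 = 10.2°C, giving -6.34°C.
From 3100 m to 900 m (dry descent): warms by 9.8 × 2.2 = 21.56°C, giving 15.22°C.

15.22°C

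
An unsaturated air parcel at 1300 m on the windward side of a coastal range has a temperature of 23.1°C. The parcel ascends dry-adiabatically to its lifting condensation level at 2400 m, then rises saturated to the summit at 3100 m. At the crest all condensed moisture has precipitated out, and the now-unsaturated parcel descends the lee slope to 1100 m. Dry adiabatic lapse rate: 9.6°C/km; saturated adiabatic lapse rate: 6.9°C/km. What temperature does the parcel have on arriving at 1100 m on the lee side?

1300–2400 m, dry: Δz = 1.1 km ⇒ ΔT = -10.56°C; T = 12.54°C
2400–3100 m, saturated: Δz = 0.7 km ⇒ ΔT = -4.83°C; T = 7.71°C
3100–1100 m, dry descent: Δz = 2 km ⇒ ΔT = +19.2°C; T = 26.91°C

26.91°C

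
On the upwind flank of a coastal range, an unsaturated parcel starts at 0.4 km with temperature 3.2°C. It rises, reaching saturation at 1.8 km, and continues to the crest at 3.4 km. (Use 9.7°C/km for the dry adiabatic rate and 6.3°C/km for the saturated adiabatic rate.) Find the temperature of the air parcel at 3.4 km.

400–1800 m, dry: Δz = 1.4 km ⇒ ΔT = -13.58°C; T = -10.38°C
1800–3400 m, saturated: Δz = 1.6 km ⇒ ΔT = -10.08°C; T = -20.46°C

-20.46°C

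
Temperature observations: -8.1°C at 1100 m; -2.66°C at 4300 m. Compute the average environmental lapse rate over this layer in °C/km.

-1.7°C/km

Γ = −ΔT/Δz = (-8.1 − (-2.66)) / (4300 − 1100) m
  = -5.44°C / 3.2 km = -1.7°C/km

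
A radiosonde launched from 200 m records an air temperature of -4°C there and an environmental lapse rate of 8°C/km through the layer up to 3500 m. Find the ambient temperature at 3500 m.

From 200 m to 3500 m (environmental): cools by 8 × 3.3 = 26.4°C, giving -30.4°C.

-30.4°C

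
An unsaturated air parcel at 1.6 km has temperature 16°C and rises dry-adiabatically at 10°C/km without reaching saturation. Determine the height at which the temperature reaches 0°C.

Height above start = (16 − 0) / 10 = 1.6 km
Altitude = 1600 m + 1600 m = 3200 m

3.2 km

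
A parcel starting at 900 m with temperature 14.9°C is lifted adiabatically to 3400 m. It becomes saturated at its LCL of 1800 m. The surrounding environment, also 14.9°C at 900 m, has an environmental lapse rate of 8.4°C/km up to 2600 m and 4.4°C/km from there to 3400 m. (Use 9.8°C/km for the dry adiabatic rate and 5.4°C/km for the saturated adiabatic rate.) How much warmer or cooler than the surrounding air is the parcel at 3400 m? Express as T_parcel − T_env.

Parcel:
  Dry to 1800 m: -9.8 × 0.9 km = -8.82°C, so T = 6.08°C.
  Saturated to 3400 m: -5.4 × 1.6 km = -8.64°C, so T = -2.56°C.
Environment:
  Environment, lower layer to 2600 m: -8.4 × 1.7 km = -14.28°C, so T = 0.62°C.
  Environment, upper layer to 3400 m: -4.4 × 0.8 km = -3.52°C, so T = -2.9°C.
T_parcel − T_env = -2.56 − (-2.9) = +0.34°C

+0.34°C (parcel warmer than environment)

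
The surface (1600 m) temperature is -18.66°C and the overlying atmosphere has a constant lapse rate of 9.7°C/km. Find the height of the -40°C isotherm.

3800 m

Height above start = (-18.66 − (-40)) / 9.7 = 2.2 km
Altitude = 1600 m + 2200 m = 3800 m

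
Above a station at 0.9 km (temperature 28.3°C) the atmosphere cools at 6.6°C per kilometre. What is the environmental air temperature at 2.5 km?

17.74°C

Environmental to 2500 m: -6.6 × 1.6 km = -10.56°C, so T = 17.74°C.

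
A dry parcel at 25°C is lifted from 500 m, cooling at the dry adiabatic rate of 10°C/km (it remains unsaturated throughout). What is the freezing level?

3000 m

Height above start = (25 − 0) / 10 = 2.5 km
Altitude = 500 m + 2500 m = 3000 m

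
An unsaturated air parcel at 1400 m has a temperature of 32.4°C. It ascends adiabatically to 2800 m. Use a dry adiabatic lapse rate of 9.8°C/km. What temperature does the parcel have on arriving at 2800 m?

18.68°C

1400 → 2800 m (dry adiabatic, 9.8°C/km): ΔT = -9.8 × 1.4 = -13.72°C → T = 18.68°C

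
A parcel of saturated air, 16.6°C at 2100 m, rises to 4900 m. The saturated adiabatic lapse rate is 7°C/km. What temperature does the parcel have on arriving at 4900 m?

-3°C

Saturated adiabatic to 4900 m: -7 × 2.8 km = -19.6°C, so T = -3°C.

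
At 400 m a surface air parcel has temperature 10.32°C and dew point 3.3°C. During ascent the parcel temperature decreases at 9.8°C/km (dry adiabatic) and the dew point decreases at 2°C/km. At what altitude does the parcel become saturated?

1300 m

T and T_d converge at 9.8 − 2 = 7.8°C per km
Height above start = (10.32 − 3.3) / 7.8 = 0.9 km
LCL altitude = 400 m + 900 m = 1300 m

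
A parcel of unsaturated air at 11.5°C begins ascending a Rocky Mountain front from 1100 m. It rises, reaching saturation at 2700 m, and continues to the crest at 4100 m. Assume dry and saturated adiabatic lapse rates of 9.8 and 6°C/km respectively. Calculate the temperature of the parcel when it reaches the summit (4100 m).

-12.58°C

From 1100 m to 2700 m (dry): cools by 9.8 × 1.6 = 15.68°C, giving -4.18°C.
From 2700 m to 4100 m (saturated): cools by 6 × 1.4 = 8.4°C, giving -12.58°C.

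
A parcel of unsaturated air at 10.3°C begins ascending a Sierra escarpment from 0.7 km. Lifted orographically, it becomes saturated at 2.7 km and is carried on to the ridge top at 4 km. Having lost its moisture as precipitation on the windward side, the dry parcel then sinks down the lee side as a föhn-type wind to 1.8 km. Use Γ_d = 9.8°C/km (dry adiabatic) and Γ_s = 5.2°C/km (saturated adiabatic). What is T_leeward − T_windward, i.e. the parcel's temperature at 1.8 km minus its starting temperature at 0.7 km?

-4.8°C

700–2700 m, dry: Δz = 2 km ⇒ ΔT = -19.6°C; T = -9.3°C
2700–4000 m, saturated: Δz = 1.3 km ⇒ ΔT = -6.76°C; T = -16.06°C
4000–1800 m, dry descent: Δz = 2.2 km ⇒ ΔT = +21.56°C; T = 5.5°C
Net change vs windward start: 5.5 − 10.3 = -4.8°C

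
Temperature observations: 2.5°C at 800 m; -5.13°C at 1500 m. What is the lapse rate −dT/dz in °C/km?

10.9°C/km

Γ = −ΔT/Δz = (2.5 − (-5.13)) / (1500 − 800) m
  = 7.63°C / 0.7 km = 10.9°C/km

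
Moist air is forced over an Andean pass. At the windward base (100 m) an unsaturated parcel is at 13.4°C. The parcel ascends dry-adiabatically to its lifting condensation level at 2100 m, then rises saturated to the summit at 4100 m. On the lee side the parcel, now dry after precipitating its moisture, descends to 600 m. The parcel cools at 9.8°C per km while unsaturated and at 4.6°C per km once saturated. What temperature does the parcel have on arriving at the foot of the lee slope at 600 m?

18.9°C

From 100 m to 2100 m (dry): cools by 9.8 × 2 = 19.6°C, giving -6.2°C.
From 2100 m to 4100 m (saturated): cools by 4.6 × 2 = 9.2°C, giving -15.4°C.
From 4100 m to 600 m (dry descent): warms by 9.8 × 3.5 = 34.3°C, giving 18.9°C.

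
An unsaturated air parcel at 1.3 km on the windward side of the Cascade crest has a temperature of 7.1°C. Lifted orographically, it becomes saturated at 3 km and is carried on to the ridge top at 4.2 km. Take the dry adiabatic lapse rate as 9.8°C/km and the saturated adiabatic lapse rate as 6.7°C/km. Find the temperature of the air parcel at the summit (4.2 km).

1300–3000 m, dry: Δz = 1.7 km ⇒ ΔT = -16.66°C; T = -9.56°C
3000–4200 m, saturated: Δz = 1.2 km ⇒ ΔT = -8.04°C; T = -17.6°C

-17.6°C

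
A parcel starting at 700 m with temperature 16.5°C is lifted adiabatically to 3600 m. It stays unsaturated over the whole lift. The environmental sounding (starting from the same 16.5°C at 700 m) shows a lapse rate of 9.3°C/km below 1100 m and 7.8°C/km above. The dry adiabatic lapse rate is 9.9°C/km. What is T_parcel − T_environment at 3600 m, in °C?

Parcel:
  From 700 m to 3600 m (dry): cools by 9.9 × 2.9 = 28.71°C, giving -12.21°C.
Environment:
  From 700 m to 1100 m (environment, lower layer): cools by 9.3 × 0.4 = 3.72°C, giving 12.78°C.
  From 1100 m to 3600 m (environment, upper layer): cools by 7.8 × 2.5 = 19.5°C, giving -6.72°C.
T_parcel − T_env = -12.21 − (-6.72) = -5.49°C

-5.49°C (parcel cooler than environment)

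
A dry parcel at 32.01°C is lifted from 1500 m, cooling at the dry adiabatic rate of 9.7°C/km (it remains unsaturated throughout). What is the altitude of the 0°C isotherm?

4800 m

Height above start = (32.01 − 0) / 9.7 = 3.3 km
Altitude = 1500 m + 3300 m = 4800 m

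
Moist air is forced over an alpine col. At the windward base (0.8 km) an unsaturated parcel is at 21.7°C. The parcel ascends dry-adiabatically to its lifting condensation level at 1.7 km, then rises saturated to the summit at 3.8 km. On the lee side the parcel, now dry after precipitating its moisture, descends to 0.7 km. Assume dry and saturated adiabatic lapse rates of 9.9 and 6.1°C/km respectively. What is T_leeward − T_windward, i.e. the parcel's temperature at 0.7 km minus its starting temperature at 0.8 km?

Dry to 1700 m: -9.9 × 0.9 km = -8.91°C, so T = 12.79°C.
Saturated to 3800 m: -6.1 × 2.1 km = -12.81°C, so T = -0.02°C.
Dry descent to 700 m: +9.9 × 3.1 km = +30.69°C, so T = 30.67°C.
Net change vs windward start: 30.67 − 21.7 = +8.97°C

+8.97°C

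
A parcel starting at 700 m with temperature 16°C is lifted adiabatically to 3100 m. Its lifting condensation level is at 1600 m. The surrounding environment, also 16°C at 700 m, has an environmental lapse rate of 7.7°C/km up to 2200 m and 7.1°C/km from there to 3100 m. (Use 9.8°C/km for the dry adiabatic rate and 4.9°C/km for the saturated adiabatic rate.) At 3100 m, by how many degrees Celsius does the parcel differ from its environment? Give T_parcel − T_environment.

+1.77°C (parcel warmer than environment)

Parcel:
  Dry to 1600 m: -9.8 × 0.9 km = -8.82°C, so T = 7.18°C.
  Saturated to 3100 m: -4.9 × 1.5 km = -7.35°C, so T = -0.17°C.
Environment:
  Environment, lower layer to 2200 m: -7.7 × 1.5 km = -11.55°C, so T = 4.45°C.
  Environment, upper layer to 3100 m: -7.1 × 0.9 km = -6.39°C, so T = -1.94°C.
T_parcel − T_env = -0.17 − (-1.94) = +1.77°C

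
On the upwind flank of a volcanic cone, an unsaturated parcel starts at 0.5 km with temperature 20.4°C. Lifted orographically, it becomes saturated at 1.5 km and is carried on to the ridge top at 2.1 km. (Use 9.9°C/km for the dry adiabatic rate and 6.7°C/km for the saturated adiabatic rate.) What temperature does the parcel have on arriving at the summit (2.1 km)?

6.48°C

From 500 m to 1500 m (dry): cools by 9.9 × 1 = 9.9°C, giving 10.5°C.
From 1500 m to 2100 m (saturated): cools by 6.7 × 0.6 = 4.02°C, giving 6.48°C.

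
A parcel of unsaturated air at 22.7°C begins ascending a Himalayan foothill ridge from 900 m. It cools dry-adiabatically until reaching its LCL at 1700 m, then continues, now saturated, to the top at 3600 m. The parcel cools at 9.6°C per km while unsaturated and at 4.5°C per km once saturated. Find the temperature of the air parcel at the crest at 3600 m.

6.47°C

900 → 1700 m (dry, 9.6°C/km): ΔT = -9.6 × 0.8 = -7.68°C → T = 15.02°C
1700 → 3600 m (saturated, 4.5°C/km): ΔT = -4.5 × 1.9 = -8.55°C → T = 6.47°C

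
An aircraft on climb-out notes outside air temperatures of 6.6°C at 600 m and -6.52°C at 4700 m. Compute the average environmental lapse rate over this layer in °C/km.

3.2°C/km

Γ = −ΔT/Δz = (6.6 − (-6.52)) / (4700 − 600) m
  = 13.12°C / 4.1 km = 3.2°C/km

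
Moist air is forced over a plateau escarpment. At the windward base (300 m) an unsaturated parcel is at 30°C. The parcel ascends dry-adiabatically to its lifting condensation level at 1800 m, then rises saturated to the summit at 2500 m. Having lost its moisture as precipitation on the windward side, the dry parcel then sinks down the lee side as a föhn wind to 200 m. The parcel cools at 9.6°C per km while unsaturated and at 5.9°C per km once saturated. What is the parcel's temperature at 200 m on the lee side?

Dry to 1800 m: -9.6 × 1.5 km = -14.4°C, so T = 15.6°C.
Saturated to 2500 m: -5.9 × 0.7 km = -4.13°C, so T = 11.47°C.
Dry descent to 200 m: +9.6 × 2.3 km = +22.08°C, so T = 33.55°C.

33.55°C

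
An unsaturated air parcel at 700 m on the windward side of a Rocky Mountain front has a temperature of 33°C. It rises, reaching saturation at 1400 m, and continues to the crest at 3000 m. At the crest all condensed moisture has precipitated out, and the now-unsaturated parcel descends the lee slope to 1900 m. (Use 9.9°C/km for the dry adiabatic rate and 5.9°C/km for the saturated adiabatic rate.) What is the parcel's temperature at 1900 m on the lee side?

700–1400 m, dry: Δz = 0.7 km ⇒ ΔT = -6.93°C; T = 26.07°C
1400–3000 m, saturated: Δz = 1.6 km ⇒ ΔT = -9.44°C; T = 16.63°C
3000–1900 m, dry descent: Δz = 1.1 km ⇒ ΔT = +10.89°C; T = 27.52°C

27.52°C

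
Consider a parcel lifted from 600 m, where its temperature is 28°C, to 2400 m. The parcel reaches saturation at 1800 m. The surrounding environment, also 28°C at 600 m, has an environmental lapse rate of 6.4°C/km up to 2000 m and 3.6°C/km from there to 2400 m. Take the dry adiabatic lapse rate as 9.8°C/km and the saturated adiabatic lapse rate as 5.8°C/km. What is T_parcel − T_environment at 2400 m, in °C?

-4.84°C (parcel cooler than environment)

Parcel:
  600 → 1800 m (dry, 9.8°C/km): ΔT = -9.8 × 1.2 = -11.76°C → T = 16.24°C
  1800 → 2400 m (saturated, 5.8°C/km): ΔT = -5.8 × 0.6 = -3.48°C → T = 12.76°C
Environment:
  600 → 2000 m (environment, lower layer, 6.4°C/km): ΔT = -6.4 × 1.4 = -8.96°C → T = 19.04°C
  2000 → 2400 m (environment, upper layer, 3.6°C/km): ΔT = -3.6 × 0.4 = -1.44°C → T = 17.6°C
T_parcel − T_env = 12.76 − 17.6 = -4.84°C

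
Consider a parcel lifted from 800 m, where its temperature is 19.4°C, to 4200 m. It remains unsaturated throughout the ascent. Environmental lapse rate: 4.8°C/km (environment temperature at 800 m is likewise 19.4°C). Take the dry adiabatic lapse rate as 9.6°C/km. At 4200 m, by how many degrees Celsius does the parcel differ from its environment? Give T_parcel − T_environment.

Parcel:
  Dry to 4200 m: -9.6 × 3.4 km = -32.64°C, so T = -13.24°C.
Environment:
  Environment to 4200 m: -4.8 × 3.4 km = -16.32°C, so T = 3.08°C.
T_parcel − T_env = -13.24 − 3.08 = -16.32°C

-16.32°C (parcel cooler than environment)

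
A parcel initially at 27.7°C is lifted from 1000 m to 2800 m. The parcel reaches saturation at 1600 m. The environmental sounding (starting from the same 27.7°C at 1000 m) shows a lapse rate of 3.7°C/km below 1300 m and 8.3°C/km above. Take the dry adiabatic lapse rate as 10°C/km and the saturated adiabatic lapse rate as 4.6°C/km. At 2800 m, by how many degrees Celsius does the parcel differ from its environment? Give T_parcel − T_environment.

+2.04°C (parcel warmer than environment)

Parcel:
  From 1000 m to 1600 m (dry): cools by 10 × 0.6 = 6°C, giving 21.7°C.
  From 1600 m to 2800 m (saturated): cools by 4.6 × 1.2 = 5.52°C, giving 16.18°C.
Environment:
  From 1000 m to 1300 m (environment, lower layer): cools by 3.7 × 0.3 = 1.11°C, giving 26.59°C.
  From 1300 m to 2800 m (environment, upper layer): cools by 8.3 × 1.5 = 12.45°C, giving 14.14°C.
T_parcel − T_env = 16.18 − 14.14 = +2.04°C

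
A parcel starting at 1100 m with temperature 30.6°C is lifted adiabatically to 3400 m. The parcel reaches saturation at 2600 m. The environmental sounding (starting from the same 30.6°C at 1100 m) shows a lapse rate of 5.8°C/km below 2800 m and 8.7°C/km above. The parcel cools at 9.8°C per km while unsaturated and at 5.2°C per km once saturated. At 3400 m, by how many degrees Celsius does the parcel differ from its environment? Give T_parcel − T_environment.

Parcel:
  From 1100 m to 2600 m (dry): cools by 9.8 × 1.5 = 14.7°C, giving 15.9°C.
  From 2600 m to 3400 m (saturated): cools by 5.2 × 0.8 = 4.16°C, giving 11.74°C.
Environment:
  From 1100 m to 2800 m (environment, lower layer): cools by 5.8 × 1.7 = 9.86°C, giving 20.74°C.
  From 2800 m to 3400 m (environment, upper layer): cools by 8.7 × 0.6 = 5.22°C, giving 15.52°C.
T_parcel − T_env = 11.74 − 15.52 = -3.78°C

-3.78°C (parcel cooler than environment)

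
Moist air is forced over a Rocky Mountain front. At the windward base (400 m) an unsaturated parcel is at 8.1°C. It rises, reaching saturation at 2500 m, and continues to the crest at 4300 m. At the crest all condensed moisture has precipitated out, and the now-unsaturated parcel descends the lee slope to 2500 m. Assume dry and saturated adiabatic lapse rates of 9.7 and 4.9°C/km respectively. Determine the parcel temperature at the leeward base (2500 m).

-3.63°C

Dry to 2500 m: -9.7 × 2.1 km = -20.37°C, so T = -12.27°C.
Saturated to 4300 m: -4.9 × 1.8 km = -8.82°C, so T = -21.09°C.
Dry descent to 2500 m: +9.7 × 1.8 km = +17.46°C, so T = -3.63°C.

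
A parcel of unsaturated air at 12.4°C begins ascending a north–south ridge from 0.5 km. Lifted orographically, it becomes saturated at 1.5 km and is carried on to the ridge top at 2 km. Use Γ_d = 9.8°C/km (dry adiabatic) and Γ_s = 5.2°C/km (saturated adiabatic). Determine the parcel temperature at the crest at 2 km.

0°C

500–1500 m, dry: Δz = 1 km ⇒ ΔT = -9.8°C; T = 2.6°C
1500–2000 m, saturated: Δz = 0.5 km ⇒ ΔT = -2.6°C; T = 0°C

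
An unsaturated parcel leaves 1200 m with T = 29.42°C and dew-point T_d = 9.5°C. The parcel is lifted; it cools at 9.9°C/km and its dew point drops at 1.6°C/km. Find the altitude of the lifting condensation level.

3600 m

T and T_d converge at 9.9 − 1.6 = 8.3°C per km
Height above start = (29.42 − 9.5) / 8.3 = 2.4 km
LCL altitude = 1200 m + 2400 m = 3600 m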